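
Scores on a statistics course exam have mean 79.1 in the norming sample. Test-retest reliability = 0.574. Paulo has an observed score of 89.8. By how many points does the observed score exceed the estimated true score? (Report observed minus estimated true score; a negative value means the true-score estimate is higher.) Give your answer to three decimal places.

4.558

T̂ = 0.574(89.8) + 0.426(79.1) = 51.5452 + 33.6966 = 85.24180 → 85.2418
X − T̂ = 89.8 − 85.2418 = 4.5582 → 4.558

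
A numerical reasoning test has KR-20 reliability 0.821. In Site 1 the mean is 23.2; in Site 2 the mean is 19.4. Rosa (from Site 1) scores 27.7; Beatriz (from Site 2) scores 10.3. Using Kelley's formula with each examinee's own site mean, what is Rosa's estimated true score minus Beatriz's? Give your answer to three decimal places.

T̂_Rosa = 0.821(27.7) + 0.179(23.2) = 26.89450
T̂_Beatriz = 0.821(10.3) + 0.179(19.4) = 11.92890
Difference = 26.89450 − 11.92890 = 14.96560

14.966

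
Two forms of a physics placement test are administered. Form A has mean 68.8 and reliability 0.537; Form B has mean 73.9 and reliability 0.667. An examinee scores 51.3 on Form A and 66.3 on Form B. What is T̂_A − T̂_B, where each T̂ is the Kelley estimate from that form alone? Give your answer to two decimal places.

T̂_A = 0.537(51.3) + 0.463(68.8) = 59.4025
T̂_B = 0.667(66.3) + 0.333(73.9) = 68.8308
T̂_A − T̂_B = -9.4283

-9.43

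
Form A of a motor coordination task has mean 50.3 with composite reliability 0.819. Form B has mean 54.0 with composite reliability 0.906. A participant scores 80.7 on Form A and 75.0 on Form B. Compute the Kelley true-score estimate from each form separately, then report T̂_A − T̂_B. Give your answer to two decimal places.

2.17

T̂_A = 0.819(80.7) + 0.181(50.3) = 75.1976
T̂_B = 0.906(75.0) + 0.094(54.0) = 73.0260
T̂_A − T̂_B = 2.1716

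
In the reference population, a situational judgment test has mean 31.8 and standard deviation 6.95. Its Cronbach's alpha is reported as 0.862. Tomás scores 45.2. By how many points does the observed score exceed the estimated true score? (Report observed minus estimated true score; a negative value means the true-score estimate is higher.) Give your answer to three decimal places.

1.849

T̂ = ρX + (1 − ρ)μ
  = 0.862 × 45.2 + 0.138 × 31.8
  = 38.9624 + 4.3884
  = 43.35080
  ≈ 43.3508
X − T̂ = 45.2 − 43.3508 = 1.8492 → 1.849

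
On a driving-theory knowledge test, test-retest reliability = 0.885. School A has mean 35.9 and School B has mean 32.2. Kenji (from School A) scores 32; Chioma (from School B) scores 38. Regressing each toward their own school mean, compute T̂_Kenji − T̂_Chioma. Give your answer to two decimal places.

-4.88

T̂_Kenji = 0.885(32) + 0.115(35.9) = 32.4485
T̂_Chioma = 0.885(38) + 0.115(32.2) = 37.3330
Difference = 32.4485 − 37.3330 = -4.8845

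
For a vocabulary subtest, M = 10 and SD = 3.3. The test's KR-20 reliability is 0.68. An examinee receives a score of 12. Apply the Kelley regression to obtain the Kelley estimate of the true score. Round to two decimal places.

11.36

T̂ = 0.68(12) + 0.32(10) = 8.16 + 3.20 = 11.360 → 11.36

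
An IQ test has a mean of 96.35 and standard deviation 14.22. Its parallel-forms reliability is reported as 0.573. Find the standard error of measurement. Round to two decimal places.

9.29

SEM = SD · √(1 − ρ) = 14.22 × √0.427 = 14.22 × 0.6535 = 9.292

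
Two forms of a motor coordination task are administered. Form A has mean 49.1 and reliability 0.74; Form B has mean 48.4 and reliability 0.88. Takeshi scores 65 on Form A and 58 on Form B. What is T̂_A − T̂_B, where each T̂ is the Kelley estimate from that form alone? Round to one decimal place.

T̂_A = 0.74(65) + 0.26(49.1) = 60.866
T̂_B = 0.88(58) + 0.12(48.4) = 56.848
T̂_A − T̂_B = 4.018

4.0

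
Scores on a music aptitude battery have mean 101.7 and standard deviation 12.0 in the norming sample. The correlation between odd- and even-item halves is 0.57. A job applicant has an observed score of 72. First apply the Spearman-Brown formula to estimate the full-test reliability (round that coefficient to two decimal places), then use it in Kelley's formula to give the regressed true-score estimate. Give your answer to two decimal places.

80.02

Spearman-Brown: ρ = 2r/(1 + r) = 2(0.57)/(1 + 0.57) = 1.140/1.57 = 0.7261 → 0.73
T̂ = ρX + (1 − ρ)μ
  = 0.73 × 72 + 0.27 × 101.7
  = 52.56 + 27.459
  = 80.019
  ≈ 80.02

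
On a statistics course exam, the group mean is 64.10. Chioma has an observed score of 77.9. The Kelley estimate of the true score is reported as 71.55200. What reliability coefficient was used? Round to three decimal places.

T̂ = ρX + (1 − ρ)μ  ⇒  T̂ − μ = ρ(X − μ)
ρ = (T̂ − μ)/(X − μ) = (71.55200 − 64.10) / (77.9 − 64.10) = 7.45200 / 13.80 = 0.54000

0.540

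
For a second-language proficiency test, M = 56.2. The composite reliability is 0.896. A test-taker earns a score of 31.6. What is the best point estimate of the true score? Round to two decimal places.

34.16

T̂ = 0.896(31.6) + 0.104(56.2) = 28.3136 + 5.8448 = 34.158 → 34.16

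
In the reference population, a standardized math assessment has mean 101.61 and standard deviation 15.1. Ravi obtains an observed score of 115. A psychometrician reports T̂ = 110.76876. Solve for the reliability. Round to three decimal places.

0.684

T̂ = ρX + (1 − ρ)μ  ⇒  T̂ − μ = ρ(X − μ)
ρ = (T̂ − μ)/(X − μ) = (110.76876 − 101.61) / (115 − 101.61) = 9.15876 / 13.39 = 0.68400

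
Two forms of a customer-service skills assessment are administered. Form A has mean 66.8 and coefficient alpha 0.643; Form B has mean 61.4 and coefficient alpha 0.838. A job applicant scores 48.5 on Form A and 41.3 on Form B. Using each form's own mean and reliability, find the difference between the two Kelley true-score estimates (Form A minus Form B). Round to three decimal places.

T̂_A = 0.643(48.5) + 0.357(66.8) = 55.03310
T̂_B = 0.838(41.3) + 0.162(61.4) = 44.55620
T̂_A − T̂_B = 10.47690

10.477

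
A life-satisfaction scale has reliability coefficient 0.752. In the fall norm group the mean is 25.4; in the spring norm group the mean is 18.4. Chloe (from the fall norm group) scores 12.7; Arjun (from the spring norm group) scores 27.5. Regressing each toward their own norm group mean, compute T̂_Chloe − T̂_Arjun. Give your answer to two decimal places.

-9.39

T̂_Chloe = 0.752(12.7) + 0.248(25.4) = 15.8496
T̂_Arjun = 0.752(27.5) + 0.248(18.4) = 25.2432
Difference = 15.8496 − 25.2432 = -9.3936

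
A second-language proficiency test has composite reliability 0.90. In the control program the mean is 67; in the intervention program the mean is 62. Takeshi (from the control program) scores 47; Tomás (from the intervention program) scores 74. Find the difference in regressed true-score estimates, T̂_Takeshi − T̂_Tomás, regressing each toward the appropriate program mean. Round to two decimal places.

T̂_Takeshi = 0.90(47) + 0.10(67) = 49.0000
T̂_Tomás = 0.90(74) + 0.10(62) = 72.8000
Difference = 49.0000 − 72.8000 = -23.8000

-23.80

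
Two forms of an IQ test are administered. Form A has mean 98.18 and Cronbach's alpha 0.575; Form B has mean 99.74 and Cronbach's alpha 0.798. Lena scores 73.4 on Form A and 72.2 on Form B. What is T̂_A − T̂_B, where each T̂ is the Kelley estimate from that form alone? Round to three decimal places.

T̂_A = 0.575(73.4) + 0.425(98.18) = 83.93150
T̂_B = 0.798(72.2) + 0.202(99.74) = 77.76308
T̂_A − T̂_B = 6.16842

6.168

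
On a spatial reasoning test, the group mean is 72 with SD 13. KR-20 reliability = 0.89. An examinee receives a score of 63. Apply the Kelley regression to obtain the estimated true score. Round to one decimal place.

64.0

T̂ = ρX + (1 − ρ)μ
  = 0.89 × 63 + 0.11 × 72
  = 56.07 + 7.92
  = 63.99
  ≈ 64.0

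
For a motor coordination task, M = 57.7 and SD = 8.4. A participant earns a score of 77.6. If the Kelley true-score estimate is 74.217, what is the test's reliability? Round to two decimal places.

T̂ = ρX + (1 − ρ)μ  ⇒  T̂ − μ = ρ(X − μ)
ρ = (T̂ − μ)/(X − μ) = (74.217 − 57.7) / (77.6 − 57.7) = 16.517 / 19.9 = 0.8300

0.83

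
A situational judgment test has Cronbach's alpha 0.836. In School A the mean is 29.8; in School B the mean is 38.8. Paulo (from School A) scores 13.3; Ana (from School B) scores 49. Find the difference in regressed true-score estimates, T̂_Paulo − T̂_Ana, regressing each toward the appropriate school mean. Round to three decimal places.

T̂_Paulo = 0.836(13.3) + 0.164(29.8) = 16.00600
T̂_Ana = 0.836(49) + 0.164(38.8) = 47.32720
Difference = 16.00600 − 47.32720 = -31.32120

-31.321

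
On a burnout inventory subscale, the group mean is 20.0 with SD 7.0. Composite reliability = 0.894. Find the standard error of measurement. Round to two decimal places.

2.28

SEM = SD · √(1 − ρ) = 7.0 × √0.106 = 7.0 × 0.3256 = 2.279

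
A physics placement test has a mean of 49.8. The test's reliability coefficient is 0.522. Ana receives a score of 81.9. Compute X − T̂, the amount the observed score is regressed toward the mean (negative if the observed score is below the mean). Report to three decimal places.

15.344

Regress the observed score toward the mean by the unreliability: T̂ = 0.522·81.9 + 0.478·49.8 = 42.7518 + 23.8044 = 66.55620.
X − T̂ = 81.9 − 66.5562 = 15.3438 → 15.344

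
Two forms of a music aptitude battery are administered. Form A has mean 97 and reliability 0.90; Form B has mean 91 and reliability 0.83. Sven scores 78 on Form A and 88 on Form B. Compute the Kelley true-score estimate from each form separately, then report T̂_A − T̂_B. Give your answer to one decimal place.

T̂_A = 0.90(78) + 0.10(97) = 79.900
T̂_B = 0.83(88) + 0.17(91) = 88.510
T̂_A − T̂_B = -8.610

-8.6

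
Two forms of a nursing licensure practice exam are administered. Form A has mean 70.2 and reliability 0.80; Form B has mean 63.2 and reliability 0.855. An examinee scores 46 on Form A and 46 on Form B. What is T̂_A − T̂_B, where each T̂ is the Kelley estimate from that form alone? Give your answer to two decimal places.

T̂_A = 0.80(46) + 0.20(70.2) = 50.8400
T̂_B = 0.855(46) + 0.145(63.2) = 48.4940
T̂_A − T̂_B = 2.3460

2.35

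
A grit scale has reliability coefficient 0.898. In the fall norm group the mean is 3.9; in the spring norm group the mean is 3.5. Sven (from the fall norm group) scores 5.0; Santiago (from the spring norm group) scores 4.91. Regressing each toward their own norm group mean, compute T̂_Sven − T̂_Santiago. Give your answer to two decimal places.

0.12

T̂_Sven = 0.898(5.0) + 0.102(3.9) = 4.8878
T̂_Santiago = 0.898(4.91) + 0.102(3.5) = 4.7662
Difference = 4.8878 − 4.7662 = 0.1216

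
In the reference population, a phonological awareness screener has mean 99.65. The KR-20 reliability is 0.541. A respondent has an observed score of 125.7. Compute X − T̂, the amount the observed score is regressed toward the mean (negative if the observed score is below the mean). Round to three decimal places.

11.957

T̂ = 0.541(125.7) + 0.459(99.65) = 68.0037 + 45.73935 = 113.74305 → 113.7431
X − T̂ = 125.7 − 113.7431 = 11.9569 → 11.957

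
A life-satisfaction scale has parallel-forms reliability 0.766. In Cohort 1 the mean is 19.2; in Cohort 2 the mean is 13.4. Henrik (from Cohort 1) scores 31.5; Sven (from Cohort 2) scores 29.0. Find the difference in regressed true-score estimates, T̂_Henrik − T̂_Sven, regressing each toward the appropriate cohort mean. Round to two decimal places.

T̂_Henrik = 0.766(31.5) + 0.234(19.2) = 28.6218
T̂_Sven = 0.766(29.0) + 0.234(13.4) = 25.3496
Difference = 28.6218 − 25.3496 = 3.2722

3.27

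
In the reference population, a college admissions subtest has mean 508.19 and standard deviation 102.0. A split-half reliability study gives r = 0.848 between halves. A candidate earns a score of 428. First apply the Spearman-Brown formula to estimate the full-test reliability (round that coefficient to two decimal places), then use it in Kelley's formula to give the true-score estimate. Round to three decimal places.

434.415

Spearman-Brown: ρ = 2r/(1 + r) = 2(0.848)/(1 + 0.848) = 1.6960/1.848 = 0.9177 → 0.92
T̂ = 0.92(428) + 0.08(508.19) = 393.76 + 40.6552 = 434.4152 → 434.415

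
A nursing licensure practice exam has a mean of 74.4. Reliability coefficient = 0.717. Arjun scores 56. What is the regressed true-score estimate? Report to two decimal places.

T̂ = 0.717(56) + 0.283(74.4) = 40.152 + 21.0552 = 61.207 → 61.21

61.21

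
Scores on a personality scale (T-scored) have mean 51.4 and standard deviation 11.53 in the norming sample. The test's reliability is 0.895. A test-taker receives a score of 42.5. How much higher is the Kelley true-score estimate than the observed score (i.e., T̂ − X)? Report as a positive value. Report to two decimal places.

0.93

Kelley's formula gives T̂ = 0.895·42.5 + 0.105·51.4 = 38.0375 + 5.3970 = 43.4345.
T̂ − X = 43.434 − 42.5 = 0.934 → 0.93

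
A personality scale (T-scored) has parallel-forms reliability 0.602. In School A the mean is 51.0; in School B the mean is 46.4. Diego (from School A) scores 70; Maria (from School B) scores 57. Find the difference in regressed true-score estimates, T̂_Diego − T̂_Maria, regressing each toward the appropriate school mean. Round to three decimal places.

9.657

T̂_Diego = 0.602(70) + 0.398(51.0) = 62.43800
T̂_Maria = 0.602(57) + 0.398(46.4) = 52.78120
Difference = 62.43800 − 52.78120 = 9.65680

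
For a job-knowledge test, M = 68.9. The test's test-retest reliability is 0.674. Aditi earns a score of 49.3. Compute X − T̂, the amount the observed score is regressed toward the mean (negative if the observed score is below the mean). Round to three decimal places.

-6.390

Regress the observed score toward the mean by the unreliability: T̂ = 0.674·49.3 + 0.326·68.9 = 33.2282 + 22.4614 = 55.68960.
X − T̂ = 49.3 − 55.6896 = -6.3896 → -6.390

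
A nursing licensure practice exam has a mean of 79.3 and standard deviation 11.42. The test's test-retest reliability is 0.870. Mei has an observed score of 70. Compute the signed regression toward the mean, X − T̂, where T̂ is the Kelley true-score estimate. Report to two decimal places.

T̂ = ρX + (1 − ρ)μ
  = 0.870 × 70 + 0.130 × 79.3
  = 60.900 + 10.3090
  = 71.2090
  ≈ 71.209
X − T̂ = 70 − 71.209 = -1.209 → -1.21

-1.21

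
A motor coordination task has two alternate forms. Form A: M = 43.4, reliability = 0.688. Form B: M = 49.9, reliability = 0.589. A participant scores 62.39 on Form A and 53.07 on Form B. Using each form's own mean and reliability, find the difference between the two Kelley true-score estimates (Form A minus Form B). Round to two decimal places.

T̂_A = 0.688(62.39) + 0.312(43.4) = 56.4651
T̂_B = 0.589(53.07) + 0.411(49.9) = 51.7671
T̂_A − T̂_B = 4.6980

4.70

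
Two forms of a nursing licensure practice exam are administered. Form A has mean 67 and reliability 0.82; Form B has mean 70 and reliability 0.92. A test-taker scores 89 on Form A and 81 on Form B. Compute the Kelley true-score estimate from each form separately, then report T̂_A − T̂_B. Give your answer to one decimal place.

T̂_A = 0.82(89) + 0.18(67) = 85.040
T̂_B = 0.92(81) + 0.08(70) = 80.120
T̂_A − T̂_B = 4.920

4.9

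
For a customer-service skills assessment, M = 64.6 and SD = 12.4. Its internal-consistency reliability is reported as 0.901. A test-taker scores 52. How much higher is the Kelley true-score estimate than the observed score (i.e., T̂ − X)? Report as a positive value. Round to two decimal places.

1.25

T̂ = 0.901(52) + 0.099(64.6) = 46.852 + 6.3954 = 53.2474 → 53.247
T̂ − X = 53.247 − 52 = 1.247 → 1.25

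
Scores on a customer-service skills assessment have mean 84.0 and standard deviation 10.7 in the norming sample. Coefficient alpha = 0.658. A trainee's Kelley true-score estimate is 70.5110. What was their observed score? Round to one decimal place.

63.5

T̂ = ρX + (1 − ρ)μ  ⇒  X = (T̂ − (1 − ρ)μ) / ρ
X = (70.5110 − 0.342 × 84.0) / 0.658 = (70.5110 − 28.7280) / 0.658 = 41.7830 / 0.658 = 63.500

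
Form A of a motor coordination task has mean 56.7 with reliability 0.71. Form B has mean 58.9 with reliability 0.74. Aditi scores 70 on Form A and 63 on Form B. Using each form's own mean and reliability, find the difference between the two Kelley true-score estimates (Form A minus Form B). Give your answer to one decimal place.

T̂_A = 0.71(70) + 0.29(56.7) = 66.143
T̂_B = 0.74(63) + 0.26(58.9) = 61.934
T̂_A − T̂_B = 4.209

4.2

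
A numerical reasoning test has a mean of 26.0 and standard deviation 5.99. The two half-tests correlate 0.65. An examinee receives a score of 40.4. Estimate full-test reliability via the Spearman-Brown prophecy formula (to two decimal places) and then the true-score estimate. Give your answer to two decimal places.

37.38

Spearman-Brown: ρ = 2r/(1 + r) = 2(0.65)/(1 + 0.65) = 1.300/1.65 = 0.7879 → 0.79
Kelley's formula gives T̂ = 0.79·40.4 + 0.21·26.0 = 31.916 + 5.460 = 37.376.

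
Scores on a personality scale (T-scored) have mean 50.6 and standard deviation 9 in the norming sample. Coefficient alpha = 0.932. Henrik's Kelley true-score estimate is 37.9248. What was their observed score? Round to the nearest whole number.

T̂ = ρX + (1 − ρ)μ  ⇒  X = (T̂ − (1 − ρ)μ) / ρ
X = (37.9248 − 0.068 × 50.6) / 0.932 = (37.9248 − 3.4408) / 0.932 = 34.4840 / 0.932 = 37.00

37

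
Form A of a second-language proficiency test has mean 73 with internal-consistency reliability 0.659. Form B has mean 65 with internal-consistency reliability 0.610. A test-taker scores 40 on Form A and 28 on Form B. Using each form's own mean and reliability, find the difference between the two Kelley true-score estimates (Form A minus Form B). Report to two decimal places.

T̂_A = 0.659(40) + 0.341(73) = 51.2530
T̂_B = 0.610(28) + 0.390(65) = 42.4300
T̂_A − T̂_B = 8.8230

8.82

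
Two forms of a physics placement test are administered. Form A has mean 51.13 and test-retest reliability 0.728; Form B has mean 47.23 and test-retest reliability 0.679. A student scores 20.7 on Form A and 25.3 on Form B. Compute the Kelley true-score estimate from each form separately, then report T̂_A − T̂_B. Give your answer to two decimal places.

-3.36

T̂_A = 0.728(20.7) + 0.272(51.13) = 28.9770
T̂_B = 0.679(25.3) + 0.321(47.23) = 32.3395
T̂_A − T̂_B = -3.3626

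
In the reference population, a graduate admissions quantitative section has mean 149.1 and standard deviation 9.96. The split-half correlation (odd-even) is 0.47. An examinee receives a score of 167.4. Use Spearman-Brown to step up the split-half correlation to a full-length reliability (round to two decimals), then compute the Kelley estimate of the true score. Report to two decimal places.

Spearman-Brown: ρ = 2r/(1 + r) = 2(0.47)/(1 + 0.47) = 0.940/1.47 = 0.6395 → 0.64
Regress the observed score toward the mean by the unreliability: T̂ = 0.64·167.4 + 0.36·149.1 = 107.136 + 53.676 = 160.812.

160.81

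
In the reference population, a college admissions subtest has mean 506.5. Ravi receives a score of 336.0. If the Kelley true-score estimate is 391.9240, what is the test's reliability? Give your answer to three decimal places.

T̂ = ρX + (1 − ρ)μ  ⇒  T̂ − μ = ρ(X − μ)
ρ = (T̂ − μ)/(X − μ) = (391.9240 − 506.5) / (336.0 − 506.5) = -114.5760 / -170.5 = 0.67200

0.672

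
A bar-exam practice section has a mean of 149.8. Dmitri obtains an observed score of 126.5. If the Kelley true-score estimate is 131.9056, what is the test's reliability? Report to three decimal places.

0.768

T̂ = ρX + (1 − ρ)μ  ⇒  T̂ − μ = ρ(X − μ)
ρ = (T̂ − μ)/(X − μ) = (131.9056 − 149.8) / (126.5 − 149.8) = -17.8944 / -23.3 = 0.76800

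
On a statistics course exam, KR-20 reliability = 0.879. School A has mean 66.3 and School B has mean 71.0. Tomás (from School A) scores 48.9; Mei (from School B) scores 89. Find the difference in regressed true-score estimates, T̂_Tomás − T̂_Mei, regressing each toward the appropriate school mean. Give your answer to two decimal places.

-35.82

T̂_Tomás = 0.879(48.9) + 0.121(66.3) = 51.0054
T̂_Mei = 0.879(89) + 0.121(71.0) = 86.8220
Difference = 51.0054 − 86.8220 = -35.8166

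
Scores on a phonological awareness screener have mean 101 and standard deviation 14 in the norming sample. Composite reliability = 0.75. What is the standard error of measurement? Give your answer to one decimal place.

SEM = SD · √(1 − ρ) = 14 × √0.25 = 14 × 0.5000 = 7.000

7.0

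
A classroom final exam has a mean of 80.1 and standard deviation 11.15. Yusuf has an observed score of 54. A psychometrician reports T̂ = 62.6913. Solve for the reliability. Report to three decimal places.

0.667

T̂ = ρX + (1 − ρ)μ  ⇒  T̂ − μ = ρ(X − μ)
ρ = (T̂ − μ)/(X − μ) = (62.6913 − 80.1) / (54 − 80.1) = -17.4087 / -26.1 = 0.66700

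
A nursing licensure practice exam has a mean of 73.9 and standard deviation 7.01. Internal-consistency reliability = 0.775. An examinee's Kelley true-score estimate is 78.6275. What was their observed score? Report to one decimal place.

80.0

T̂ = ρX + (1 − ρ)μ  ⇒  X = (T̂ − (1 − ρ)μ) / ρ
X = (78.6275 − 0.225 × 73.9) / 0.775 = (78.6275 − 16.6275) / 0.775 = 62.0000 / 0.775 = 80.000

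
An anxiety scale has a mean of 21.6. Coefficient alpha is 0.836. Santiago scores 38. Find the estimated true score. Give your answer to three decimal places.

35.310

T̂ = ρX + (1 − ρ)μ
  = 0.836 × 38 + 0.164 × 21.6
  = 31.768 + 3.5424
  = 35.3104
  ≈ 35.310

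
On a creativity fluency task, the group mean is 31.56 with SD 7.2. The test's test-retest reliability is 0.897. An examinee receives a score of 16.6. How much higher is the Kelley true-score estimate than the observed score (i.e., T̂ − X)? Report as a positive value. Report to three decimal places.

Regress the observed score toward the mean by the unreliability: T̂ = 0.897·16.6 + 0.103·31.56 = 14.8902 + 3.25068 = 18.14088.
T̂ − X = 18.1409 − 16.6 = 1.5409 → 1.541

1.541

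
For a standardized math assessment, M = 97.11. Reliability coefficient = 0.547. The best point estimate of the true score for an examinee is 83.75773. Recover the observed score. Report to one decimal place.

T̂ = ρX + (1 − ρ)μ  ⇒  X = (T̂ − (1 − ρ)μ) / ρ
X = (83.75773 − 0.453 × 97.11) / 0.547 = (83.75773 − 43.99083) / 0.547 = 39.76690 / 0.547 = 72.700

72.7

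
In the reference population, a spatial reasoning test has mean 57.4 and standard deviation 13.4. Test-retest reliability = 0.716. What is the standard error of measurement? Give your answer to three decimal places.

7.141

SEM = SD · √(1 − ρ) = 13.4 × √0.284 = 13.4 × 0.5329 = 7.1411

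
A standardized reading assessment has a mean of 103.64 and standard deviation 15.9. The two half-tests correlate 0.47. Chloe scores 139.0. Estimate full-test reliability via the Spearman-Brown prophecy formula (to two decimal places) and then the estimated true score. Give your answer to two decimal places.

Spearman-Brown: ρ = 2r/(1 + r) = 2(0.47)/(1 + 0.47) = 0.940/1.47 = 0.6395 → 0.64
T̂ = 0.64(139.0) + 0.36(103.64) = 88.960 + 37.3104 = 126.270 → 126.27

126.27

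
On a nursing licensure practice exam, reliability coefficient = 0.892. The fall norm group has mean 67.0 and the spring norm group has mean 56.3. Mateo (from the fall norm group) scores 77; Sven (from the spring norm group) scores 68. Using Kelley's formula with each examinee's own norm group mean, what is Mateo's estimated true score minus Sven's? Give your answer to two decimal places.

9.18

T̂_Mateo = 0.892(77) + 0.108(67.0) = 75.9200
T̂_Sven = 0.892(68) + 0.108(56.3) = 66.7364
Difference = 75.9200 − 66.7364 = 9.1836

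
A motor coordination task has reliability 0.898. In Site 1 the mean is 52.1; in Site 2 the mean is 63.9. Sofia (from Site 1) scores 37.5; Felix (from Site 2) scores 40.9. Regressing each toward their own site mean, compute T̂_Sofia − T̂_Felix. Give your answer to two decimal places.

T̂_Sofia = 0.898(37.5) + 0.102(52.1) = 38.9892
T̂_Felix = 0.898(40.9) + 0.102(63.9) = 43.2460
Difference = 38.9892 − 43.2460 = -4.2568

-4.26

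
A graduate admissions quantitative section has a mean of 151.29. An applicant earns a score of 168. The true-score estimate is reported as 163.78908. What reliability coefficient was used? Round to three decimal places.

0.748

T̂ = ρX + (1 − ρ)μ  ⇒  T̂ − μ = ρ(X − μ)
ρ = (T̂ − μ)/(X − μ) = (163.78908 − 151.29) / (168 − 151.29) = 12.49908 / 16.71 = 0.74800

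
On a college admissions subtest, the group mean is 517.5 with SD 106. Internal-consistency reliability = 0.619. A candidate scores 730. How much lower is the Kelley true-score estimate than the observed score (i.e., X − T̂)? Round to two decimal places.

80.96

Kelley's formula gives T̂ = 0.619·730 + 0.381·517.5 = 451.870 + 197.1675 = 649.0375.
X − T̂ = 730 − 649.038 = 80.962 → 80.96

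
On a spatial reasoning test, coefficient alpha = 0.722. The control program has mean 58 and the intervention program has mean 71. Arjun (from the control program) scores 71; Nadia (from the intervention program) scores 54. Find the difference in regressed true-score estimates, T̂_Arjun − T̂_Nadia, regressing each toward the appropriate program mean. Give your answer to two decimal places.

8.66

T̂_Arjun = 0.722(71) + 0.278(58) = 67.3860
T̂_Nadia = 0.722(54) + 0.278(71) = 58.7260
Difference = 67.3860 − 58.7260 = 8.6600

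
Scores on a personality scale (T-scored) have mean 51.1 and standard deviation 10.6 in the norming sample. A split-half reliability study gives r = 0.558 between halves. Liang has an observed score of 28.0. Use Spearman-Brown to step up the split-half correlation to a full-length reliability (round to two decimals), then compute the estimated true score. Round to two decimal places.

Spearman-Brown: ρ = 2r/(1 + r) = 2(0.558)/(1 + 0.558) = 1.1160/1.558 = 0.7163 → 0.72
Kelley's formula gives T̂ = 0.72·28.0 + 0.28·51.1 = 20.160 + 14.308 = 34.468.

34.47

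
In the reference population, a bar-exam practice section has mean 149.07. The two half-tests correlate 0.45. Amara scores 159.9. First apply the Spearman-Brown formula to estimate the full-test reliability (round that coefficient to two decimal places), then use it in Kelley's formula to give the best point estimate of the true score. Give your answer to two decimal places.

155.78

Spearman-Brown: ρ = 2r/(1 + r) = 2(0.45)/(1 + 0.45) = 0.900/1.45 = 0.6207 → 0.62
T̂ = ρX + (1 − ρ)μ
  = 0.62 × 159.9 + 0.38 × 149.07
  = 99.138 + 56.6466
  = 155.785
  ≈ 155.78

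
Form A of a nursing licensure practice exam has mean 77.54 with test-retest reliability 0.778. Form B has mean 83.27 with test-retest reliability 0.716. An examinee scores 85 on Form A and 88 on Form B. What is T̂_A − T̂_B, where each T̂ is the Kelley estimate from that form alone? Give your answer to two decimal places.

T̂_A = 0.778(85) + 0.222(77.54) = 83.3439
T̂_B = 0.716(88) + 0.284(83.27) = 86.6567
T̂_A − T̂_B = -3.3128

-3.31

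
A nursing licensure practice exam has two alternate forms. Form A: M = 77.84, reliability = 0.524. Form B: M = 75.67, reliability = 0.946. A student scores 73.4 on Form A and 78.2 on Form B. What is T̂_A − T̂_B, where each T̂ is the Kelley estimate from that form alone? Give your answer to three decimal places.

T̂_A = 0.524(73.4) + 0.476(77.84) = 75.51344
T̂_B = 0.946(78.2) + 0.054(75.67) = 78.06338
T̂_A − T̂_B = -2.54994

-2.550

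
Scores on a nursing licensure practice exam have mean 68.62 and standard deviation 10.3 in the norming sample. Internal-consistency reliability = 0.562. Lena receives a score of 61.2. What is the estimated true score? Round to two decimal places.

Kelley's formula gives T̂ = 0.562·61.2 + 0.438·68.62 = 34.3944 + 30.05556 = 64.450.

64.45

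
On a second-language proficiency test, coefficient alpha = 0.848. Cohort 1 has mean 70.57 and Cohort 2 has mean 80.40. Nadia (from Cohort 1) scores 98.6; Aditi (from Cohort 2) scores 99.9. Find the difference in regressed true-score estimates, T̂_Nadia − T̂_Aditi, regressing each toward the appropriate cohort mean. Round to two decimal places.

-2.60

T̂_Nadia = 0.848(98.6) + 0.152(70.57) = 94.3394
T̂_Aditi = 0.848(99.9) + 0.152(80.40) = 96.9360
Difference = 94.3394 − 96.9360 = -2.5966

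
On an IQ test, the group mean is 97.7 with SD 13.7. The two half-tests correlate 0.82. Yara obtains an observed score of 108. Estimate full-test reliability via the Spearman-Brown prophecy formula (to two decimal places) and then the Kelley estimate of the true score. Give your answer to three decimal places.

106.970

Spearman-Brown: ρ = 2r/(1 + r) = 2(0.82)/(1 + 0.82) = 1.640/1.82 = 0.9011 → 0.90
T̂ = ρX + (1 − ρ)μ
  = 0.90 × 108 + 0.10 × 97.7
  = 97.20 + 9.770
  = 106.9700
  ≈ 106.970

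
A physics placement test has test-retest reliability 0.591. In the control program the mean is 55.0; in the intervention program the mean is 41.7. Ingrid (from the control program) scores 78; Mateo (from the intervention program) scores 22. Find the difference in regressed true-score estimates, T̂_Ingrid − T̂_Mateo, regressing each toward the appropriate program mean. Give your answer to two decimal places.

38.54

T̂_Ingrid = 0.591(78) + 0.409(55.0) = 68.5930
T̂_Mateo = 0.591(22) + 0.409(41.7) = 30.0573
Difference = 68.5930 − 30.0573 = 38.5357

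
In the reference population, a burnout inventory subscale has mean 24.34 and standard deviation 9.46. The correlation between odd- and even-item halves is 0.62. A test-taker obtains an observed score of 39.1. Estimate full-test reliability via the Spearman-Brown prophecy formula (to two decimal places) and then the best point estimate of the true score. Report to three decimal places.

35.705

Spearman-Brown: ρ = 2r/(1 + r) = 2(0.62)/(1 + 0.62) = 1.240/1.62 = 0.7654 → 0.77
T̂ = ρX + (1 − ρ)μ
  = 0.77 × 39.1 + 0.23 × 24.34
  = 30.107 + 5.5982
  = 35.7052
  ≈ 35.705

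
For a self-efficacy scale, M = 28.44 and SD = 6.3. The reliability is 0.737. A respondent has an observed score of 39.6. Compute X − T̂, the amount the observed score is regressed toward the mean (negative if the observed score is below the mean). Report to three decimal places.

Weight the observed score by reliability and the mean by (1 − reliability): T̂ = 0.737·39.6 + 0.263·28.44 = 29.1852 + 7.47972 = 36.66492.
X − T̂ = 39.6 − 36.6649 = 2.9351 → 2.935

2.935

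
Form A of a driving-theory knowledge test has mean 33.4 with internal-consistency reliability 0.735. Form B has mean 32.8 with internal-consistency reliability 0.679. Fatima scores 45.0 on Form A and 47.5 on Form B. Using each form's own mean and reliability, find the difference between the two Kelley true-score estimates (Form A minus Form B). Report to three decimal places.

-0.855

T̂_A = 0.735(45.0) + 0.265(33.4) = 41.92600
T̂_B = 0.679(47.5) + 0.321(32.8) = 42.78130
T̂_A − T̂_B = -0.85530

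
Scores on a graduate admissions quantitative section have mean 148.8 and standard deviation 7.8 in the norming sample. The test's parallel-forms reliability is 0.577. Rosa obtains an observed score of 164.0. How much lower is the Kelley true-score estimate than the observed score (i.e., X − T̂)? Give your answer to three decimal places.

6.430

T̂ = ρX + (1 − ρ)μ
  = 0.577 × 164.0 + 0.423 × 148.8
  = 94.6280 + 62.9424
  = 157.57040
  ≈ 157.5704
X − T̂ = 164.0 − 157.5704 = 6.4296 → 6.430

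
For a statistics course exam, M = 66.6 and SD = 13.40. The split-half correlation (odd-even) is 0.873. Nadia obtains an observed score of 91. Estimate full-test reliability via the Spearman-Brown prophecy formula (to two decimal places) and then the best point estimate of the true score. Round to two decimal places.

89.29

Spearman-Brown: ρ = 2r/(1 + r) = 2(0.873)/(1 + 0.873) = 1.7460/1.873 = 0.9322 → 0.93
T̂ = 0.93(91) + 0.07(66.6) = 84.63 + 4.662 = 89.292 → 89.29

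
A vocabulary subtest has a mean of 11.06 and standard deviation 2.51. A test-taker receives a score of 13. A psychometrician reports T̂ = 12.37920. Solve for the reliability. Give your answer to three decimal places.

T̂ = ρX + (1 − ρ)μ  ⇒  T̂ − μ = ρ(X − μ)
ρ = (T̂ − μ)/(X − μ) = (12.37920 − 11.06) / (13 − 11.06) = 1.31920 / 1.94 = 0.68000

0.680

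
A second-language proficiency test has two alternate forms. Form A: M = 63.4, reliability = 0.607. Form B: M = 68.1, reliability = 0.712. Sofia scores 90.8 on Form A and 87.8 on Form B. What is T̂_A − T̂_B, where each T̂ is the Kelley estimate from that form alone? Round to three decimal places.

-2.095

T̂_A = 0.607(90.8) + 0.393(63.4) = 80.03180
T̂_B = 0.712(87.8) + 0.288(68.1) = 82.12640
T̂_A − T̂_B = -2.09460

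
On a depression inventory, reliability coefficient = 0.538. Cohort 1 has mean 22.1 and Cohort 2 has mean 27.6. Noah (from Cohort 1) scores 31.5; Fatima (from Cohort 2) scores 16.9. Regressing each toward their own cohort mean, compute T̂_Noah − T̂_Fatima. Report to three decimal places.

5.314

T̂_Noah = 0.538(31.5) + 0.462(22.1) = 27.15720
T̂_Fatima = 0.538(16.9) + 0.462(27.6) = 21.84340
Difference = 27.15720 − 21.84340 = 5.31380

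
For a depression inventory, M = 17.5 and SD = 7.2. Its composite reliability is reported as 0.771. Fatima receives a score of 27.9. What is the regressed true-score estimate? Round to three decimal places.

25.518

T̂ = ρX + (1 − ρ)μ
  = 0.771 × 27.9 + 0.229 × 17.5
  = 21.5109 + 4.0075
  = 25.5184
  ≈ 25.518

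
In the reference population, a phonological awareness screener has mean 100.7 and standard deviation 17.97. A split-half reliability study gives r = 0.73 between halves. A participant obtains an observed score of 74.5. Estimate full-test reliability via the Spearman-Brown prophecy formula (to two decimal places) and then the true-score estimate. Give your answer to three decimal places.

Spearman-Brown: ρ = 2r/(1 + r) = 2(0.73)/(1 + 0.73) = 1.460/1.73 = 0.8439 → 0.84
Weight the observed score by reliability and the mean by (1 − reliability): T̂ = 0.84·74.5 + 0.16·100.7 = 62.580 + 16.112 = 78.6920.

78.692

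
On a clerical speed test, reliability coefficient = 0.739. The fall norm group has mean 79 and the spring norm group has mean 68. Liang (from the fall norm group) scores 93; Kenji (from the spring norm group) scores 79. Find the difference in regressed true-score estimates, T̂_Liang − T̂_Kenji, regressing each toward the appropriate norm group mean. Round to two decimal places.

T̂_Liang = 0.739(93) + 0.261(79) = 89.3460
T̂_Kenji = 0.739(79) + 0.261(68) = 76.1290
Difference = 89.3460 − 76.1290 = 13.2170

13.22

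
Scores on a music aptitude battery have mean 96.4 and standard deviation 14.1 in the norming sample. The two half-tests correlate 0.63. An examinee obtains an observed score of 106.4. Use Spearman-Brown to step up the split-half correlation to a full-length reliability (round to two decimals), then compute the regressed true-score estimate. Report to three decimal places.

Spearman-Brown: ρ = 2r/(1 + r) = 2(0.63)/(1 + 0.63) = 1.260/1.63 = 0.7730 → 0.77
T̂ = ρX + (1 − ρ)μ
  = 0.77 × 106.4 + 0.23 × 96.4
  = 81.928 + 22.172
  = 104.1000
  ≈ 104.100

104.100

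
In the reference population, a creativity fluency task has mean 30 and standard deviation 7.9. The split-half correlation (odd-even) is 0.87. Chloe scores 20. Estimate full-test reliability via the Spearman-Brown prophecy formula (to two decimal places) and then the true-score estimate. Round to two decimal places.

Spearman-Brown: ρ = 2r/(1 + r) = 2(0.87)/(1 + 0.87) = 1.740/1.87 = 0.9305 → 0.93
T̂ = 0.93(20) + 0.07(30) = 18.60 + 2.10 = 20.700 → 20.70

20.70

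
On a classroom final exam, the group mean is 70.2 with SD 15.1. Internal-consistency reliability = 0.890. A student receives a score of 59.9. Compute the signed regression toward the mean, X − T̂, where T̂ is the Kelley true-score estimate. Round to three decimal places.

-1.133

T̂ = ρX + (1 − ρ)μ
  = 0.890 × 59.9 + 0.110 × 70.2
  = 53.3110 + 7.7220
  = 61.03300
  ≈ 61.0330
X − T̂ = 59.9 − 61.0330 = -1.1330 → -1.133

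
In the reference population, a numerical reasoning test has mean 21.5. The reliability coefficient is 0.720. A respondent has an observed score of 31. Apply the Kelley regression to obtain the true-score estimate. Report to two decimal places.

28.34

Weight the observed score by reliability and the mean by (1 − reliability): T̂ = 0.720·31 + 0.280·21.5 = 22.320 + 6.0200 = 28.340.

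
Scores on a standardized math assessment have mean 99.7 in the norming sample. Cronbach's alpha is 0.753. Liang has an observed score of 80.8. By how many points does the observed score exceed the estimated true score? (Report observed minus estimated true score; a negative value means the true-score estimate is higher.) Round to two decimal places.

Weight the observed score by reliability and the mean by (1 − reliability): T̂ = 0.753·80.8 + 0.247·99.7 = 60.8424 + 24.6259 = 85.4683.
X − T̂ = 80.8 − 85.468 = -4.668 → -4.67

-4.67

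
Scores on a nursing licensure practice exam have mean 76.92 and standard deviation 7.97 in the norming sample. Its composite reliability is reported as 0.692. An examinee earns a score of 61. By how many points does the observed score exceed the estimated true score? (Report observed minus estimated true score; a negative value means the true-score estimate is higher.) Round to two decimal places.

-4.90

T̂ = 0.692(61) + 0.308(76.92) = 42.212 + 23.69136 = 65.9034 → 65.903
X − T̂ = 61 − 65.903 = -4.903 → -4.90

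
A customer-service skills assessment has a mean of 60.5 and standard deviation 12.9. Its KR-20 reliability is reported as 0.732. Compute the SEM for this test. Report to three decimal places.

6.678

SEM = SD · √(1 − ρ) = 12.9 × √0.268 = 12.9 × 0.5177 = 6.6782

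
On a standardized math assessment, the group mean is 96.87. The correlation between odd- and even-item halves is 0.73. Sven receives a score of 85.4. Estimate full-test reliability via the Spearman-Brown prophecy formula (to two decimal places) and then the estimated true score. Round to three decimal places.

Spearman-Brown: ρ = 2r/(1 + r) = 2(0.73)/(1 + 0.73) = 1.460/1.73 = 0.8439 → 0.84
T̂ = ρX + (1 − ρ)μ
  = 0.84 × 85.4 + 0.16 × 96.87
  = 71.736 + 15.4992
  = 87.2352
  ≈ 87.235

87.235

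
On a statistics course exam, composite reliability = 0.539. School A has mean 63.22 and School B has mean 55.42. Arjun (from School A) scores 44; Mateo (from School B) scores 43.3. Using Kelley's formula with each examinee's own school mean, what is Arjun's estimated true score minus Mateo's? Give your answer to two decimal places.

3.97

T̂_Arjun = 0.539(44) + 0.461(63.22) = 52.8604
T̂_Mateo = 0.539(43.3) + 0.461(55.42) = 48.8873
Difference = 52.8604 − 48.8873 = 3.9731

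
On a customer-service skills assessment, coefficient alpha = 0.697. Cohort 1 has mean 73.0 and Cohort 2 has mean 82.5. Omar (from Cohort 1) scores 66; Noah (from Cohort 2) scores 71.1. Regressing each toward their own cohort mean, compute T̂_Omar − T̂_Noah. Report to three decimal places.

T̂_Omar = 0.697(66) + 0.303(73.0) = 68.12100
T̂_Noah = 0.697(71.1) + 0.303(82.5) = 74.55420
Difference = 68.12100 − 74.55420 = -6.43320

-6.433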